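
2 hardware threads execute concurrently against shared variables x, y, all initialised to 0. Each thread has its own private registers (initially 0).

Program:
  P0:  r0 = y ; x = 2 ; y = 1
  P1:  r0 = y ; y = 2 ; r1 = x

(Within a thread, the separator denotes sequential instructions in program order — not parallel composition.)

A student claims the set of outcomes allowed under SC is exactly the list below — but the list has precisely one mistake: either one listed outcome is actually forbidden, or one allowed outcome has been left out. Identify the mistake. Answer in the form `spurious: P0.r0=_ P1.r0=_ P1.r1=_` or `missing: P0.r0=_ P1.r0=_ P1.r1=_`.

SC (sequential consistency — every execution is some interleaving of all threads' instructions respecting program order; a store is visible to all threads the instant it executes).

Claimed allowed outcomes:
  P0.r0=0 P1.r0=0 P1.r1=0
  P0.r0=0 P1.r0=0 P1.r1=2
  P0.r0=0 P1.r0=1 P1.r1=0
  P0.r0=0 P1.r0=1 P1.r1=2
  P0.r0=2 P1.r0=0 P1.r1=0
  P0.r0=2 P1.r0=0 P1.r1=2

spurious: P0.r0=0 P1.r0=1 P1.r1=0

outcome vector order: (P0.r0,P1.r0,P1.r1)
SC (5): <0 0 0>; <0 0 2>; <0 1 2>; <2 0 0>; <2 0 2>
claimed∖SC = {<0 1 0>}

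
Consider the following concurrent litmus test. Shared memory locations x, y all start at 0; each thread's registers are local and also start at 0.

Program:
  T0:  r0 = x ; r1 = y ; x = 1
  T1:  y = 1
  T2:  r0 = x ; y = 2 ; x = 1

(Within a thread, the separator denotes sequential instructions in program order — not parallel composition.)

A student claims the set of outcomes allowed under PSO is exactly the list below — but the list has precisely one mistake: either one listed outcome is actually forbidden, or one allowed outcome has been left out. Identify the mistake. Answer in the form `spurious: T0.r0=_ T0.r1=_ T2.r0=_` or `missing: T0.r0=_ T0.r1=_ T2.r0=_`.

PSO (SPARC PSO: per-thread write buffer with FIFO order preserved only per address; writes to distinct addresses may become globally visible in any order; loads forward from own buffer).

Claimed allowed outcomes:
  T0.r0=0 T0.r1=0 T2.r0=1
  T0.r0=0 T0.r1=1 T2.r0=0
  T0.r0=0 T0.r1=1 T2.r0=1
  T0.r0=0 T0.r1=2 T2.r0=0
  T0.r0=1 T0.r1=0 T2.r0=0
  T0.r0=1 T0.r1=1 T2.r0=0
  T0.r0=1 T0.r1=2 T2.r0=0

missing: T0.r0=0 T0.r1=0 T2.r0=0

outcome vector order: (T0.r0,T0.r1,T2.r0)
PSO: 8 outcomes — {000 001 010 011 020 100 110 120}
PSO∖claimed = {000}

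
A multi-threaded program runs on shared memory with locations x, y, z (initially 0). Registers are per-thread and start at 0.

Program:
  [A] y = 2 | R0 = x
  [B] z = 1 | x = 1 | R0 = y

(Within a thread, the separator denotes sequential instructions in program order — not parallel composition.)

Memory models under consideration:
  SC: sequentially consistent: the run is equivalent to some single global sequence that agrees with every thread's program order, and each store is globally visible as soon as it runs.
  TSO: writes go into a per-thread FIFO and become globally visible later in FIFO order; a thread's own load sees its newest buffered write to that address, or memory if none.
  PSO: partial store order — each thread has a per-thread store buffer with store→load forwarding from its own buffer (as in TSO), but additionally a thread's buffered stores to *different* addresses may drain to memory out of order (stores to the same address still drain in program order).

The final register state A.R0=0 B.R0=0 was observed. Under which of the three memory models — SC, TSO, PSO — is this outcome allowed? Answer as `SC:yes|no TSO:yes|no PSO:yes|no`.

SC:no TSO:yes PSO:yes

outcome vector order: (A.R0,B.R0)
SC (3): <0 2>; <1 0>; <1 2>
TSO (4): <0 0>; <0 2>; <1 0>; <1 2>
PSO (4): <0 0>; <0 2>; <1 0>; <1 2>
target <0 0> ∈ {TSO,PSO}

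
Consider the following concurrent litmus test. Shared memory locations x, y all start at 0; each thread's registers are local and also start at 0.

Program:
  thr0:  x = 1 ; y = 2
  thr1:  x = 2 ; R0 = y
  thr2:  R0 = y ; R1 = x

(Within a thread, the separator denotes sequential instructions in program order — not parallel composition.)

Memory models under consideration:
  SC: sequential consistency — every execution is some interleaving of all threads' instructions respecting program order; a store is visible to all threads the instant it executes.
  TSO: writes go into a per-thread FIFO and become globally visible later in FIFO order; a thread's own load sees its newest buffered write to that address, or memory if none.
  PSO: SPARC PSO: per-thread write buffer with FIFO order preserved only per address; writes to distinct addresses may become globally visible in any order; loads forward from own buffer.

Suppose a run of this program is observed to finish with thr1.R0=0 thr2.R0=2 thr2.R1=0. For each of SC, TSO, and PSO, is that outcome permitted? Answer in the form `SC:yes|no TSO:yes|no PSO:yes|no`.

outcome vector order: (thr1.R0,thr2.R0,thr2.R1)
SC (10): 000 001 002 021 022 200 201 202 221 222
TSO (10): 000 001 002 021 022 200 201 202 221 222
PSO (12): 000 001 002 020 021 022 200 201 202 220 221 222
target 020 ∈ {PSO}

SC:no TSO:no PSO:yes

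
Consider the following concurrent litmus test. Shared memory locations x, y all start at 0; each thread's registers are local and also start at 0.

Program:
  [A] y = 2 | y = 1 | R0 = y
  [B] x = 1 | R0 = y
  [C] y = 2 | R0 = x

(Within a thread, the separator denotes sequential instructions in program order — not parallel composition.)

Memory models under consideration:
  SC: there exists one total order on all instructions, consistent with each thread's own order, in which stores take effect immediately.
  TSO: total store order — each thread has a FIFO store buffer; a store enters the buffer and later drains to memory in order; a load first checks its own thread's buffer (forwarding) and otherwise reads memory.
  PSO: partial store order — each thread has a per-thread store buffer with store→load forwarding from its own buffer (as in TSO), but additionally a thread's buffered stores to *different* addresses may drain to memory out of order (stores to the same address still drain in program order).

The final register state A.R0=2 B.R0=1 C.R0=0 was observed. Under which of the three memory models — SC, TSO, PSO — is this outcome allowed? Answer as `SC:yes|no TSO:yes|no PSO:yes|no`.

outcome vector order: (A.R0,B.R0,C.R0)
SC (9): (1,0,1) (1,1,0) (1,1,1) (1,2,0) (1,2,1) (2,0,1) (2,1,1) (2,2,0) (2,2,1)
TSO (12): (1,0,0) (1,0,1) (1,1,0) (1,1,1) (1,2,0) (1,2,1) (2,0,0) (2,0,1) (2,1,0) (2,1,1) (2,2,0) (2,2,1)
PSO (12): (1,0,0) (1,0,1) (1,1,0) (1,1,1) (1,2,0) (1,2,1) (2,0,0) (2,0,1) (2,1,0) (2,1,1) (2,2,0) (2,2,1)
target (2,1,0) ∈ {TSO,PSO}

SC:no TSO:yes PSO:yes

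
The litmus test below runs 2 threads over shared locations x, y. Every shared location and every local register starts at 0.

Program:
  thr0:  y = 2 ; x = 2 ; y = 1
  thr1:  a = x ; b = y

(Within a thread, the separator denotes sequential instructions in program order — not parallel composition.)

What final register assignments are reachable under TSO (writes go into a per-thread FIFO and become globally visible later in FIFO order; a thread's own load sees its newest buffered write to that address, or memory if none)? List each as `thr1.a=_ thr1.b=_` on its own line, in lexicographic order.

outcome vector order: (thr1.a,thr1.b)
|TSO outcomes| = 5

thr1.a=0 thr1.b=0
thr1.a=0 thr1.b=1
thr1.a=0 thr1.b=2
thr1.a=2 thr1.b=1
thr1.a=2 thr1.b=2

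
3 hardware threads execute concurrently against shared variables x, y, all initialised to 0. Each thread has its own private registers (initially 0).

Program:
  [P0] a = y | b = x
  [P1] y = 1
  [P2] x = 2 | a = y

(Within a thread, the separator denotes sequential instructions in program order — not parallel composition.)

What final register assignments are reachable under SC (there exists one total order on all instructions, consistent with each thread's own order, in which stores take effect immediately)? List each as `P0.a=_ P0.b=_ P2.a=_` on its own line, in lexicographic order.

P0.a=0 P0.b=0 P2.a=0
P0.a=0 P0.b=0 P2.a=1
P0.a=0 P0.b=2 P2.a=0
P0.a=0 P0.b=2 P2.a=1
P0.a=1 P0.b=0 P2.a=1
P0.a=1 P0.b=2 P2.a=0
P0.a=1 P0.b=2 P2.a=1

outcome vector order: (P0.a,P0.b,P2.a)
|SC outcomes| = 7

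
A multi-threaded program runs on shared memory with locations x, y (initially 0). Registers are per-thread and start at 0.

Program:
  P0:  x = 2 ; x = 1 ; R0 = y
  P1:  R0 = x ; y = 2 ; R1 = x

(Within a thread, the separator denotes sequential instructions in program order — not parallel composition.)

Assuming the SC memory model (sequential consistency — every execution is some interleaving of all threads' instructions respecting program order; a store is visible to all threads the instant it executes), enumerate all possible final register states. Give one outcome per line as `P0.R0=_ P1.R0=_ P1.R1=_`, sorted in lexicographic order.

P0.R0=0 P1.R0=0 P1.R1=1
P0.R0=0 P1.R0=1 P1.R1=1
P0.R0=0 P1.R0=2 P1.R1=1
P0.R0=2 P1.R0=0 P1.R1=0
P0.R0=2 P1.R0=0 P1.R1=1
P0.R0=2 P1.R0=0 P1.R1=2
P0.R0=2 P1.R0=1 P1.R1=1
P0.R0=2 P1.R0=2 P1.R1=1
P0.R0=2 P1.R0=2 P1.R1=2

outcome vector order: (P0.R0,P1.R0,P1.R1)
|SC outcomes| = 9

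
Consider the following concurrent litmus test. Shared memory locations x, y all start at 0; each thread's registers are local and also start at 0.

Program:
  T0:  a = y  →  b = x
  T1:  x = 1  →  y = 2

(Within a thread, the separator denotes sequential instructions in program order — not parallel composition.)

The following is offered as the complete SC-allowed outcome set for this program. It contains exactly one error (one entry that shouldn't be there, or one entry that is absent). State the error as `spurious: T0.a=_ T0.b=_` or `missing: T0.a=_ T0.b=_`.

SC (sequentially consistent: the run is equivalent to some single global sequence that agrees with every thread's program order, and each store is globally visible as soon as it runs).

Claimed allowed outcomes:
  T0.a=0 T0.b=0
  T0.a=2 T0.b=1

outcome vector order: (T0.a,T0.b)
SC (3): <0 0>, <0 1>, <2 1>
SC∖claimed = {<0 1>}

missing: T0.a=0 T0.b=1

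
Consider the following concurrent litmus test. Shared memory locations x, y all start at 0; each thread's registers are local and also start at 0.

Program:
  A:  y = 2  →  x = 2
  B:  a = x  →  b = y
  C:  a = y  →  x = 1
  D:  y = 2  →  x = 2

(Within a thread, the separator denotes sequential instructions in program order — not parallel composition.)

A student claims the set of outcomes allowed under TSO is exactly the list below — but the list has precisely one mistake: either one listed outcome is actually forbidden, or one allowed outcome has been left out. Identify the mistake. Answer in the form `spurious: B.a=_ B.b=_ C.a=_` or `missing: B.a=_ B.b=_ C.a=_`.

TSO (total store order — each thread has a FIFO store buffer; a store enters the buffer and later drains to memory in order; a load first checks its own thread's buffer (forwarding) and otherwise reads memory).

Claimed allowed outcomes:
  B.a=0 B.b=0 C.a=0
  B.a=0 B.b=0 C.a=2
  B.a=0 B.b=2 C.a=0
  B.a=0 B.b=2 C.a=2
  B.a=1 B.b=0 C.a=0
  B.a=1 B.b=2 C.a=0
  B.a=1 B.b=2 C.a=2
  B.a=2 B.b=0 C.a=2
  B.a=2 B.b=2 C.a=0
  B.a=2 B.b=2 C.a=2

spurious: B.a=2 B.b=0 C.a=2

outcome vector order: (B.a,B.b,C.a)
under TSO → 0/0/0 0/0/2 0/2/0 0/2/2 1/0/0 1/2/0 1/2/2 2/2/0 2/2/2
claimed∖TSO = {2/0/2}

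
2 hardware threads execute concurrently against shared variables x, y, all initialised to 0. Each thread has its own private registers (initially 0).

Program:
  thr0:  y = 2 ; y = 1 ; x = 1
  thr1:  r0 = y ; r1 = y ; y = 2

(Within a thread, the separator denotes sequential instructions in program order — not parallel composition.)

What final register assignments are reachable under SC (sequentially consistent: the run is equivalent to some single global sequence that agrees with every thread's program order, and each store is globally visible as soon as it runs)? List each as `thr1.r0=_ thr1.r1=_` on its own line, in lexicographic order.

thr1.r0=0 thr1.r1=0
thr1.r0=0 thr1.r1=1
thr1.r0=0 thr1.r1=2
thr1.r0=1 thr1.r1=1
thr1.r0=2 thr1.r1=1
thr1.r0=2 thr1.r1=2

outcome vector order: (thr1.r0,thr1.r1)
|SC outcomes| = 6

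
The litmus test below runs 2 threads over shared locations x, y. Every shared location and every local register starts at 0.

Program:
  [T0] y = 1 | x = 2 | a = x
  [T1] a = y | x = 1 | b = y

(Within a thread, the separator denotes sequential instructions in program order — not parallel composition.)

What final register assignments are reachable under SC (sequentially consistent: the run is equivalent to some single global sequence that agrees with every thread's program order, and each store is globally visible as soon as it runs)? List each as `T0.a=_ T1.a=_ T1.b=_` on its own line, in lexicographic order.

T0.a=1 T1.a=0 T1.b=1
T0.a=1 T1.a=1 T1.b=1
T0.a=2 T1.a=0 T1.b=0
T0.a=2 T1.a=0 T1.b=1
T0.a=2 T1.a=1 T1.b=1

outcome vector order: (T0.a,T1.a,T1.b)
|SC outcomes| = 5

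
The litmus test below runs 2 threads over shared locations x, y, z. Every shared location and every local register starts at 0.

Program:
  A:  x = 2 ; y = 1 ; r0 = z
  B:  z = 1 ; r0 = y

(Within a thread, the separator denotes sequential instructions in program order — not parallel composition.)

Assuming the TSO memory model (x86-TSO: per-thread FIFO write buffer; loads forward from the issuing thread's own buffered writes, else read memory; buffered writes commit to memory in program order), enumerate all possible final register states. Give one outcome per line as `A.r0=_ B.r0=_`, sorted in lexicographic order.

outcome vector order: (A.r0,B.r0)
|TSO outcomes| = 4

A.r0=0 B.r0=0
A.r0=0 B.r0=1
A.r0=1 B.r0=0
A.r0=1 B.r0=1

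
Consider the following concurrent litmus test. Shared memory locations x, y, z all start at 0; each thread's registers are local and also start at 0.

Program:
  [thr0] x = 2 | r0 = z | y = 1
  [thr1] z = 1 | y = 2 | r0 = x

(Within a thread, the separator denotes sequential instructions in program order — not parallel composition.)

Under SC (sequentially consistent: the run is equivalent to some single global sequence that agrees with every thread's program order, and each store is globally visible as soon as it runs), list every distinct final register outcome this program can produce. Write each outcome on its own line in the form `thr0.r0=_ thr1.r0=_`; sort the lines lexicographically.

thr0.r0=0 thr1.r0=2
thr0.r0=1 thr1.r0=0
thr0.r0=1 thr1.r0=2

outcome vector order: (thr0.r0,thr1.r0)
|SC outcomes| = 3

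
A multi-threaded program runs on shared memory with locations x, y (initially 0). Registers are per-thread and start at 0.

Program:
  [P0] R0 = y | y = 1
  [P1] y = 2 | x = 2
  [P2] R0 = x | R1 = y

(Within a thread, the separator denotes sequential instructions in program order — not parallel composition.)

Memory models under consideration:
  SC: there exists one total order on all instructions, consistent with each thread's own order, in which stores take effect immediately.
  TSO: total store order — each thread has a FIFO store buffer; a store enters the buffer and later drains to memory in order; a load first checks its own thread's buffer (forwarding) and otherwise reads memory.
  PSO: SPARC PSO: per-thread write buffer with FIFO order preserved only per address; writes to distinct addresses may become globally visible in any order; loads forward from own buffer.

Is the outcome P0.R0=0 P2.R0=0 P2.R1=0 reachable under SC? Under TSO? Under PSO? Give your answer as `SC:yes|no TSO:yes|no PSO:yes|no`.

outcome vector order: (P0.R0,P2.R0,P2.R1)
[SC] allowed = {(0,0,0) (0,0,1) (0,0,2) (0,2,1) (0,2,2) (2,0,0) (2,0,1) (2,0,2) (2,2,1) (2,2,2)}
[TSO] allowed = {(0,0,0) (0,0,1) (0,0,2) (0,2,1) (0,2,2) (2,0,0) (2,0,1) (2,0,2) (2,2,1) (2,2,2)}
[PSO] allowed = {(0,0,0) (0,0,1) (0,0,2) (0,2,0) (0,2,1) (0,2,2) (2,0,0) (2,0,1) (2,0,2) (2,2,0) (2,2,1) (2,2,2)}
target (0,0,0) ∈ {SC,TSO,PSO}

SC:yes TSO:yes PSO:yes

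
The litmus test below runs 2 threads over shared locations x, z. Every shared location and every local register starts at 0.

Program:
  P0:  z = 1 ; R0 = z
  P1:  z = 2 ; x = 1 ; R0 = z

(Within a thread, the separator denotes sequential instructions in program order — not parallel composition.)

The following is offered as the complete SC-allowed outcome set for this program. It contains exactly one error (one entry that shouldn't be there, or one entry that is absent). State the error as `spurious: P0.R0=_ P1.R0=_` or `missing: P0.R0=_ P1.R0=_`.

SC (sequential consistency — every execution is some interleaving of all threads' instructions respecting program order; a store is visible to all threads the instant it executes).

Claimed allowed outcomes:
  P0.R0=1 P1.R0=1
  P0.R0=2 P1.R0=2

outcome vector order: (P0.R0,P1.R0)
SC (3): <1 1>; <1 2>; <2 2>
SC∖claimed = {<1 2>}

missing: P0.R0=1 P1.R0=2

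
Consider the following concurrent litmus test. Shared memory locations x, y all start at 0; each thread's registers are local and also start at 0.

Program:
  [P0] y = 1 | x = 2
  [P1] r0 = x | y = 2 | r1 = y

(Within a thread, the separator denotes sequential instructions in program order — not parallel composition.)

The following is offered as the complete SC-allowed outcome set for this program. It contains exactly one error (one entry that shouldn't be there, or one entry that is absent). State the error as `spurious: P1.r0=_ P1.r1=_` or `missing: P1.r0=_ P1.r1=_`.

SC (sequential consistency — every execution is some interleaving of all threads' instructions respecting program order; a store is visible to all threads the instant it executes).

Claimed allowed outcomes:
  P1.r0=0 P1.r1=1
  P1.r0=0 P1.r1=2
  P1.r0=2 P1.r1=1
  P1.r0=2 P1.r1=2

outcome vector order: (P1.r0,P1.r1)
SC (3): (0,1), (0,2), (2,2)
claimed∖SC = {(2,1)}

spurious: P1.r0=2 P1.r1=1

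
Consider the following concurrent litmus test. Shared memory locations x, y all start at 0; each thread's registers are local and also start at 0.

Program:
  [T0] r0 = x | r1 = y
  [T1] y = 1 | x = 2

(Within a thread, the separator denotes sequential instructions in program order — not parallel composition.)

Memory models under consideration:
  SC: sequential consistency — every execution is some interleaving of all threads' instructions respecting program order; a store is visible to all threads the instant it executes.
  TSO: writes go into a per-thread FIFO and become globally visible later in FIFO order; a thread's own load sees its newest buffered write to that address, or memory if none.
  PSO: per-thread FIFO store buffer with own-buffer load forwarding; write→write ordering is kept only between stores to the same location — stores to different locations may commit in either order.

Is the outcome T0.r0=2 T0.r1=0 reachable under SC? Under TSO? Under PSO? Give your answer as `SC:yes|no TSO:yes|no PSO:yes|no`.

SC:no TSO:no PSO:yes

outcome vector order: (T0.r0,T0.r1)
SC: 3 outcomes — {00 01 21}
TSO: 3 outcomes — {00 01 21}
PSO: 4 outcomes — {00 01 20 21}
target 20 ∈ {PSO}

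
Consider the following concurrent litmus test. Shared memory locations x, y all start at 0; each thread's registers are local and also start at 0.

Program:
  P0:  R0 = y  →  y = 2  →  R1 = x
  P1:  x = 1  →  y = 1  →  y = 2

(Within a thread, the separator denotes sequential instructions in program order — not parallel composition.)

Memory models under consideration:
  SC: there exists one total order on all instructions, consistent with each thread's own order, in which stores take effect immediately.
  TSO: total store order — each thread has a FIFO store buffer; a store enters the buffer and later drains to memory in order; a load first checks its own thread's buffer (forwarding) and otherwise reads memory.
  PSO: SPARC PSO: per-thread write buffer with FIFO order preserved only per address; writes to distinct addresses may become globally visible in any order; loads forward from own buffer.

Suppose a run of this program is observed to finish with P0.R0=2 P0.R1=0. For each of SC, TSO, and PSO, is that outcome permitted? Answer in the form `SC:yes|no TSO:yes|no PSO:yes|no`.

SC:no TSO:no PSO:yes

outcome vector order: (P0.R0,P0.R1)
[SC] allowed = {0/0; 0/1; 1/1; 2/1}
[TSO] allowed = {0/0; 0/1; 1/1; 2/1}
[PSO] allowed = {0/0; 0/1; 1/0; 1/1; 2/0; 2/1}
target 2/0 ∈ {PSO}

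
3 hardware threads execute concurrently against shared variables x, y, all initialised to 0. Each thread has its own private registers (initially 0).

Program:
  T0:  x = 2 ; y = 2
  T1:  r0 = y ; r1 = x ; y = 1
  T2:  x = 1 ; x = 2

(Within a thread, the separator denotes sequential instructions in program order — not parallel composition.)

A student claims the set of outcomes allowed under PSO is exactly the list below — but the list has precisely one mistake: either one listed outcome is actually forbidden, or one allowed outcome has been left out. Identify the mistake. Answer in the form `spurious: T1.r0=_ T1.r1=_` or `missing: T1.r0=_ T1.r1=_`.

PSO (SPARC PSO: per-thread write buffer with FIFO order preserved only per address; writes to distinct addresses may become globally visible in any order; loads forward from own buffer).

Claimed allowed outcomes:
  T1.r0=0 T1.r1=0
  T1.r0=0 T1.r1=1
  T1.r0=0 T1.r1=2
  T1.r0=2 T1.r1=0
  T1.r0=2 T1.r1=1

missing: T1.r0=2 T1.r1=2

outcome vector order: (T1.r0,T1.r1)
PSO (6): (0,0); (0,1); (0,2); (2,0); (2,1); (2,2)
PSO∖claimed = {(2,2)}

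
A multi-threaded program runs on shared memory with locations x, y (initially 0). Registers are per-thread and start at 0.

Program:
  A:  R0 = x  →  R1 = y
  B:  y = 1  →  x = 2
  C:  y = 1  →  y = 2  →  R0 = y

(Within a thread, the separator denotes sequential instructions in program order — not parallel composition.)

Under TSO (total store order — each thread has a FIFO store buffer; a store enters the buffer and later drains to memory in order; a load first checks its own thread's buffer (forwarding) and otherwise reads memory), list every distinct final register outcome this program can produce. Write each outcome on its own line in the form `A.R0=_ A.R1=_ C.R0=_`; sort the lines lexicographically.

A.R0=0 A.R1=0 C.R0=1
A.R0=0 A.R1=0 C.R0=2
A.R0=0 A.R1=1 C.R0=1
A.R0=0 A.R1=1 C.R0=2
A.R0=0 A.R1=2 C.R0=1
A.R0=0 A.R1=2 C.R0=2
A.R0=2 A.R1=1 C.R0=1
A.R0=2 A.R1=1 C.R0=2
A.R0=2 A.R1=2 C.R0=2

outcome vector order: (A.R0,A.R1,C.R0)
|TSO outcomes| = 9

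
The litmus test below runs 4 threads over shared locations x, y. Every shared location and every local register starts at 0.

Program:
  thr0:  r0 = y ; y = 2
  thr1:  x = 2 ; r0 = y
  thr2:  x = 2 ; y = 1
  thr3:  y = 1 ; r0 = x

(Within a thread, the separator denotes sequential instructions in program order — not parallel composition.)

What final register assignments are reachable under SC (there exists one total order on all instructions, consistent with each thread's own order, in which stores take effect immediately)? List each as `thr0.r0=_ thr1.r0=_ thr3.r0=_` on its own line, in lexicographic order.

thr0.r0=0 thr1.r0=0 thr3.r0=2
thr0.r0=0 thr1.r0=1 thr3.r0=0
thr0.r0=0 thr1.r0=1 thr3.r0=2
thr0.r0=0 thr1.r0=2 thr3.r0=0
thr0.r0=0 thr1.r0=2 thr3.r0=2
thr0.r0=1 thr1.r0=0 thr3.r0=2
thr0.r0=1 thr1.r0=1 thr3.r0=0
thr0.r0=1 thr1.r0=1 thr3.r0=2
thr0.r0=1 thr1.r0=2 thr3.r0=0
thr0.r0=1 thr1.r0=2 thr3.r0=2

outcome vector order: (thr0.r0,thr1.r0,thr3.r0)
|SC outcomes| = 10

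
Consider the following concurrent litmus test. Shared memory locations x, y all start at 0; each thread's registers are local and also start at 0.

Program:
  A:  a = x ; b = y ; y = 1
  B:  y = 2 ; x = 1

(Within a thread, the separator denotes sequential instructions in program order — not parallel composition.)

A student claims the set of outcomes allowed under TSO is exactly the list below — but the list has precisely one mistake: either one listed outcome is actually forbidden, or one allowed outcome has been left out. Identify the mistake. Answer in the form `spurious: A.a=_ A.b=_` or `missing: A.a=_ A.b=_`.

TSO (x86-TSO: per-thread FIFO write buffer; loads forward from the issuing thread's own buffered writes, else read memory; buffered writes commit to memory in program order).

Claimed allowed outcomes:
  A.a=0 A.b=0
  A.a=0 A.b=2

outcome vector order: (A.a,A.b)
TSO: 3 outcomes — {0/0; 0/2; 1/2}
TSO∖claimed = {1/2}

missing: A.a=1 A.b=2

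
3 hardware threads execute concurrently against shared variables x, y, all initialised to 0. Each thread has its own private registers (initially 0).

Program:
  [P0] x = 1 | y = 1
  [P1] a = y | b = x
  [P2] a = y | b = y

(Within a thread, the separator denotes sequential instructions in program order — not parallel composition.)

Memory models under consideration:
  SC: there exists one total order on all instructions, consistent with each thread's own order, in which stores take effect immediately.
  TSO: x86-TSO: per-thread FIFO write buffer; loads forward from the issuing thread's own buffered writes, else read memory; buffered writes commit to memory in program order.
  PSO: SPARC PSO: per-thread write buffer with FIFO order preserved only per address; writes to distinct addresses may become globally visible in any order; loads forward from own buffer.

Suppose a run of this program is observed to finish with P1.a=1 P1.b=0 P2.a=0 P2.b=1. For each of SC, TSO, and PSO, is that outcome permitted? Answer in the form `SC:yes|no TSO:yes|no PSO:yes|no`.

outcome vector order: (P1.a,P1.b,P2.a,P2.b)
SC (9): <0 0 0 0>, <0 0 0 1>, <0 0 1 1>, <0 1 0 0>, <0 1 0 1>, <0 1 1 1>, <1 1 0 0>, <1 1 0 1>, <1 1 1 1>
TSO (9): <0 0 0 0>, <0 0 0 1>, <0 0 1 1>, <0 1 0 0>, <0 1 0 1>, <0 1 1 1>, <1 1 0 0>, <1 1 0 1>, <1 1 1 1>
PSO (12): <0 0 0 0>, <0 0 0 1>, <0 0 1 1>, <0 1 0 0>, <0 1 0 1>, <0 1 1 1>, <1 0 0 0>, <1 0 0 1>, <1 0 1 1>, <1 1 0 0>, <1 1 0 1>, <1 1 1 1>
target <1 0 0 1> ∈ {PSO}

SC:no TSO:no PSO:yes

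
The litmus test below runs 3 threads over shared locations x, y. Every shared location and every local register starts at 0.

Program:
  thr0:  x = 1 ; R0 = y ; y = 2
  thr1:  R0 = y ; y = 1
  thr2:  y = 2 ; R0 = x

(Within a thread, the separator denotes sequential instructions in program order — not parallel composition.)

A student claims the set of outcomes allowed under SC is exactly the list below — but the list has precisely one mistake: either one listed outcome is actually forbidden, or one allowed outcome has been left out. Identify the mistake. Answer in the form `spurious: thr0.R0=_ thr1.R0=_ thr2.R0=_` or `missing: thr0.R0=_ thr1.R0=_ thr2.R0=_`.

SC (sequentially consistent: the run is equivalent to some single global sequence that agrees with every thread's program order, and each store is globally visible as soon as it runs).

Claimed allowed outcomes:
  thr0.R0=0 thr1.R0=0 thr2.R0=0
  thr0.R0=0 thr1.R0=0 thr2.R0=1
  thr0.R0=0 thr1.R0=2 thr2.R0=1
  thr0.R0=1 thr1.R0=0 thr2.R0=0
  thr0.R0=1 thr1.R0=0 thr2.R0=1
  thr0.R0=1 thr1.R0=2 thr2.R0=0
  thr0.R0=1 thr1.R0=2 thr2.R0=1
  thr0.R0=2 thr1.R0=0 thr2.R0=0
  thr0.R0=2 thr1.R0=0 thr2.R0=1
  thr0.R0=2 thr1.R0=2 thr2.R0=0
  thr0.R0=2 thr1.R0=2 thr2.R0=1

outcome vector order: (thr0.R0,thr1.R0,thr2.R0)
SC (10): 0/0/1, 0/2/1, 1/0/0, 1/0/1, 1/2/0, 1/2/1, 2/0/0, 2/0/1, 2/2/0, 2/2/1
claimed∖SC = {0/0/0}

spurious: thr0.R0=0 thr1.R0=0 thr2.R0=0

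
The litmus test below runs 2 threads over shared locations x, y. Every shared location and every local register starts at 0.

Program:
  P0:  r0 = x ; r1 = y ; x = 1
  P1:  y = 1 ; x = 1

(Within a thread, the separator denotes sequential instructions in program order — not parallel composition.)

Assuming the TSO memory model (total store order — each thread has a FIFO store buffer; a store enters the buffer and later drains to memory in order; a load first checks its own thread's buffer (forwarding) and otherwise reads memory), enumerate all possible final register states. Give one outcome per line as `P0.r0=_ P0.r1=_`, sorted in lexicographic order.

outcome vector order: (P0.r0,P0.r1)
|TSO outcomes| = 3

P0.r0=0 P0.r1=0
P0.r0=0 P0.r1=1
P0.r0=1 P0.r1=1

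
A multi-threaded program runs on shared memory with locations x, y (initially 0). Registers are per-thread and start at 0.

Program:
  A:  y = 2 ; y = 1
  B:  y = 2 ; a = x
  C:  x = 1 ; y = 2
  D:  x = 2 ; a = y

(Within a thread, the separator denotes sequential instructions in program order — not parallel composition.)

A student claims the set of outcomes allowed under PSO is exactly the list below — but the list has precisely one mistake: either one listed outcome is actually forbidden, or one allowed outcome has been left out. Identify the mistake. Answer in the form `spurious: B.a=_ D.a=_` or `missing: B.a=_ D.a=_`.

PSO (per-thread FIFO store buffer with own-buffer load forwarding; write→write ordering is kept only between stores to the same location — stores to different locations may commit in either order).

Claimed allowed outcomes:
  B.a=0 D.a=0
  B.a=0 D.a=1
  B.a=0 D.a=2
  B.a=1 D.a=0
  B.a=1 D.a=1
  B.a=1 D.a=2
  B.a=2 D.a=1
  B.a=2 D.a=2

missing: B.a=2 D.a=0

outcome vector order: (B.a,D.a)
under PSO → 0/0, 0/1, 0/2, 1/0, 1/1, 1/2, 2/0, 2/1, 2/2
PSO∖claimed = {2/0}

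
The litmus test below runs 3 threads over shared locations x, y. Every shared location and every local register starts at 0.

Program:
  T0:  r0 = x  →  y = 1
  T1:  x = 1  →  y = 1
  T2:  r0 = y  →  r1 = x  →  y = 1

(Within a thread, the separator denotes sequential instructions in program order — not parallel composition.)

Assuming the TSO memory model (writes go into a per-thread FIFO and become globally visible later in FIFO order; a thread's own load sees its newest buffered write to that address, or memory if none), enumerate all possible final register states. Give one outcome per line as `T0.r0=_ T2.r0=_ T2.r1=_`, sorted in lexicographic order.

T0.r0=0 T2.r0=0 T2.r1=0
T0.r0=0 T2.r0=0 T2.r1=1
T0.r0=0 T2.r0=1 T2.r1=0
T0.r0=0 T2.r0=1 T2.r1=1
T0.r0=1 T2.r0=0 T2.r1=0
T0.r0=1 T2.r0=0 T2.r1=1
T0.r0=1 T2.r0=1 T2.r1=1

outcome vector order: (T0.r0,T2.r0,T2.r1)
|TSO outcomes| = 7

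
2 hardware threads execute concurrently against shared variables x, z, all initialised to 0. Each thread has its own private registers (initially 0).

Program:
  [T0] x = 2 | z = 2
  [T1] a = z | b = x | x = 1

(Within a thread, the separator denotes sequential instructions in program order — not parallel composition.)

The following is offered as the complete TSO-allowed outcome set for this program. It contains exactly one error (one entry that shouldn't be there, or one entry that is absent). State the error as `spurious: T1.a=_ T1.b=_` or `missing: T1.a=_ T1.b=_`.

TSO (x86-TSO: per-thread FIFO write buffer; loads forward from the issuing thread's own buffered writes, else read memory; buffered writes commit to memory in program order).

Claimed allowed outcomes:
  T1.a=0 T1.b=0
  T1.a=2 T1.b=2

outcome vector order: (T1.a,T1.b)
[TSO] allowed = {0/0, 0/2, 2/2}
TSO∖claimed = {0/2}

missing: T1.a=0 T1.b=2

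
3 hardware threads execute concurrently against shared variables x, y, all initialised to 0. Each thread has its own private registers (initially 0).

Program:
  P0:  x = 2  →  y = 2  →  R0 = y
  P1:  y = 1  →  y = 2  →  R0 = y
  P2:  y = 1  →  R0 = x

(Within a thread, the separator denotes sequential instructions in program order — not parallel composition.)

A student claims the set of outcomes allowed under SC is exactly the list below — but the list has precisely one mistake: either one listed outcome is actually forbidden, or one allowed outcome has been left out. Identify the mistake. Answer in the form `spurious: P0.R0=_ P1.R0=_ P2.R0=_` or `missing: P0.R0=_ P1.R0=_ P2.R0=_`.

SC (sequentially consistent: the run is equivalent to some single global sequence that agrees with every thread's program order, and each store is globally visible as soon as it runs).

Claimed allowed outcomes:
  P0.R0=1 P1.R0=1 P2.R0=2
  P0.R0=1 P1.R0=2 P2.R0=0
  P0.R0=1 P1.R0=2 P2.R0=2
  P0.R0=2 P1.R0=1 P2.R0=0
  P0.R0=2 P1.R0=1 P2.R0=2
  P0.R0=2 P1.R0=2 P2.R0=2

outcome vector order: (P0.R0,P1.R0,P2.R0)
SC (7): (1,1,2); (1,2,0); (1,2,2); (2,1,0); (2,1,2); (2,2,0); (2,2,2)
SC∖claimed = {(2,2,0)}

missing: P0.R0=2 P1.R0=2 P2.R0=0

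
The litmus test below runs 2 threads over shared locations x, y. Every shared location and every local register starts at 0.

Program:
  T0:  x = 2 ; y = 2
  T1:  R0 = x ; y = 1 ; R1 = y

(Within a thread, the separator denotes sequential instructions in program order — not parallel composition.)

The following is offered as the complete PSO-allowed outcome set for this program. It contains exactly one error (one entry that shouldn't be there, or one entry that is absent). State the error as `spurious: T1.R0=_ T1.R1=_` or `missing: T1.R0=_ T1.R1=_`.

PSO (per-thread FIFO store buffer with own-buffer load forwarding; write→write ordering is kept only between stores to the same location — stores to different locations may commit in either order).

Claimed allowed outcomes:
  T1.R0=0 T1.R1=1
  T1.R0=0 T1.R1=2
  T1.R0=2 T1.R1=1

missing: T1.R0=2 T1.R1=2

outcome vector order: (T1.R0,T1.R1)
[PSO] allowed = {<0 1>; <0 2>; <2 1>; <2 2>}
PSO∖claimed = {<2 2>}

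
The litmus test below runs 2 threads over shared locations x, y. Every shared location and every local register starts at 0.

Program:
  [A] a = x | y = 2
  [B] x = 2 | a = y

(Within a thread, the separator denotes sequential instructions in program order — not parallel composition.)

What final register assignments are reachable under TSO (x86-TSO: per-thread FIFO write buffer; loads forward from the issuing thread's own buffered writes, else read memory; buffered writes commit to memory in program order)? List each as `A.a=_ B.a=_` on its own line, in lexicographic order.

outcome vector order: (A.a,B.a)
|TSO outcomes| = 4

A.a=0 B.a=0
A.a=0 B.a=2
A.a=2 B.a=0
A.a=2 B.a=2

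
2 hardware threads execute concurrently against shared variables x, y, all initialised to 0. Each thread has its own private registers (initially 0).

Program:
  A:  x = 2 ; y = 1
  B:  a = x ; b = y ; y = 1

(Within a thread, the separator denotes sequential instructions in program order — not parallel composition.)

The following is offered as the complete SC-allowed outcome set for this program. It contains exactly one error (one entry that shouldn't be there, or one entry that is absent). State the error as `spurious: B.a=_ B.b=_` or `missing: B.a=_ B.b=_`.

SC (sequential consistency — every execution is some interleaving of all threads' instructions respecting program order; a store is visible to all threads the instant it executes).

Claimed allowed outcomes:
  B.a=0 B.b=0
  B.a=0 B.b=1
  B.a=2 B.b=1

missing: B.a=2 B.b=0

outcome vector order: (B.a,B.b)
[SC] allowed = {00, 01, 20, 21}
SC∖claimed = {20}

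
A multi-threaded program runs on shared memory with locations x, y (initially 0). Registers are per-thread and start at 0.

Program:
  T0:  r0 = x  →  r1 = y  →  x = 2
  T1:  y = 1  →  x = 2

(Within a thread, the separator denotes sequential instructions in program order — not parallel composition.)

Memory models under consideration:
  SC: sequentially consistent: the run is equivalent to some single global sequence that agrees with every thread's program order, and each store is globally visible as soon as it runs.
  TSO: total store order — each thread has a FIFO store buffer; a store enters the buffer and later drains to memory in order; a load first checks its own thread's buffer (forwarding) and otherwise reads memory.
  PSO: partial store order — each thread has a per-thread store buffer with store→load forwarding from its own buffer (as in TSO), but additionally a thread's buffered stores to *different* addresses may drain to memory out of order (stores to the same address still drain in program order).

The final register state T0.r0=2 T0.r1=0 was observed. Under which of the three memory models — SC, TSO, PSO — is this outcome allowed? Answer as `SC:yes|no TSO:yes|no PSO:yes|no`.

SC:no TSO:no PSO:yes

outcome vector order: (T0.r0,T0.r1)
[SC] allowed = {0/0, 0/1, 2/1}
[TSO] allowed = {0/0, 0/1, 2/1}
[PSO] allowed = {0/0, 0/1, 2/0, 2/1}
target 2/0 ∈ {PSO}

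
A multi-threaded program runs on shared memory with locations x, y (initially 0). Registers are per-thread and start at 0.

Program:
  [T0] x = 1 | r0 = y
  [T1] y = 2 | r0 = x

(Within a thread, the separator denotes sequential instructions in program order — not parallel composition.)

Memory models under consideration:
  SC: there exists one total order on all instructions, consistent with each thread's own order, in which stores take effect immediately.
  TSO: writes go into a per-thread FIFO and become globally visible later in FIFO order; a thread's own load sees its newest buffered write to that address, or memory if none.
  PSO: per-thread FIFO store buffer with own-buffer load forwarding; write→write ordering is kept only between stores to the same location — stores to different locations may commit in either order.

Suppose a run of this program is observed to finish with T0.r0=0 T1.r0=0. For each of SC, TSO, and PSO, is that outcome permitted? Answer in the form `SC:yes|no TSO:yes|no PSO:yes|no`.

SC:no TSO:yes PSO:yes

outcome vector order: (T0.r0,T1.r0)
under SC → 01 20 21
under TSO → 00 01 20 21
under PSO → 00 01 20 21
target 00 ∈ {TSO,PSO}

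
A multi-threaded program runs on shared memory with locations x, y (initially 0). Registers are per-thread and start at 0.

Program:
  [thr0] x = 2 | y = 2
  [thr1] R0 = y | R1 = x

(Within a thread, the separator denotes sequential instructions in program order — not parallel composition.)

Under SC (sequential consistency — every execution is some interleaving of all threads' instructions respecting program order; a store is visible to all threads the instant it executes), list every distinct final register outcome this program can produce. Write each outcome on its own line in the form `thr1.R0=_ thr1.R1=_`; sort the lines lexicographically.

outcome vector order: (thr1.R0,thr1.R1)
|SC outcomes| = 3

thr1.R0=0 thr1.R1=0
thr1.R0=0 thr1.R1=2
thr1.R0=2 thr1.R1=2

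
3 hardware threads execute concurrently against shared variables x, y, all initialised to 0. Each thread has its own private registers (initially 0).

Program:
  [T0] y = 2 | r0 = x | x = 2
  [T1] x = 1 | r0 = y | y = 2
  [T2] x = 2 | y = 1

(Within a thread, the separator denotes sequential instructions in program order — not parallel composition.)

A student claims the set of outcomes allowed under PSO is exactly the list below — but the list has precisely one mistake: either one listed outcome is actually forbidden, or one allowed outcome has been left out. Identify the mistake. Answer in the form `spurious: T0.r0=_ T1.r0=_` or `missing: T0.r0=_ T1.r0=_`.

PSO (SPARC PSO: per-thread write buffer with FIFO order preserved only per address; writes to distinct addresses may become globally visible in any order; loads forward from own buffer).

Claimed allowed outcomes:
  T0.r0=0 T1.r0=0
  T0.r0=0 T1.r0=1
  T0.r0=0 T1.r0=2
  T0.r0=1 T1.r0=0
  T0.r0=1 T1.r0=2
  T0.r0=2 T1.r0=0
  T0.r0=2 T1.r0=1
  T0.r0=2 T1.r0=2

missing: T0.r0=1 T1.r0=1

outcome vector order: (T0.r0,T1.r0)
[PSO] allowed = {0/0, 0/1, 0/2, 1/0, 1/1, 1/2, 2/0, 2/1, 2/2}
PSO∖claimed = {1/1}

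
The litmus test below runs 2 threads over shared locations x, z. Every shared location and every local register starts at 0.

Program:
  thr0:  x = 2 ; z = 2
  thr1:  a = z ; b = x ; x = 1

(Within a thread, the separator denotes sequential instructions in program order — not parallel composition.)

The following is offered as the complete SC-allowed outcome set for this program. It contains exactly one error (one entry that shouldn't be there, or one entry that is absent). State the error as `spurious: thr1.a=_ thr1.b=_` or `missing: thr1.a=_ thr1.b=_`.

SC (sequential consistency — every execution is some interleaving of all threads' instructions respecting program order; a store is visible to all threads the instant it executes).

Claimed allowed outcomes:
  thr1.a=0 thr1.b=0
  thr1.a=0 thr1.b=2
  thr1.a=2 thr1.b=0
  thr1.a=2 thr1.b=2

spurious: thr1.a=2 thr1.b=0

outcome vector order: (thr1.a,thr1.b)
SC: 3 outcomes — {00; 02; 22}
claimed∖SC = {20}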